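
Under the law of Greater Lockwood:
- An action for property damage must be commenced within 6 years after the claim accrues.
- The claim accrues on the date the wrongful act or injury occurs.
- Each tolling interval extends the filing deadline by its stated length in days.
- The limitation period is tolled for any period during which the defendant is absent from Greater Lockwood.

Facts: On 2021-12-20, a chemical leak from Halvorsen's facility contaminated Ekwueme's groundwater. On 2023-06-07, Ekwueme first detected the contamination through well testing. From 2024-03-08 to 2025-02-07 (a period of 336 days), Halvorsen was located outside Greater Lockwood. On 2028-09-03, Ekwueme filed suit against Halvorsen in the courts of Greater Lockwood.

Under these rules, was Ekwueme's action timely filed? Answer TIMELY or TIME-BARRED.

TIMELY

The claim accrued on 2021-12-20, when the wrongful act occurred; under the stated occurrence rule the 2023-06-07 discovery does not delay accrual.
6 years from 2021-12-20 is 2027-12-20.
The period was tolled for 336 days by the defendant's absence from the jurisdiction (2024-03-08 to 2025-02-07), pushing the deadline to 2028-11-20.
Filing on 2028-09-03 beat the 2028-11-20 deadline — the action is timely.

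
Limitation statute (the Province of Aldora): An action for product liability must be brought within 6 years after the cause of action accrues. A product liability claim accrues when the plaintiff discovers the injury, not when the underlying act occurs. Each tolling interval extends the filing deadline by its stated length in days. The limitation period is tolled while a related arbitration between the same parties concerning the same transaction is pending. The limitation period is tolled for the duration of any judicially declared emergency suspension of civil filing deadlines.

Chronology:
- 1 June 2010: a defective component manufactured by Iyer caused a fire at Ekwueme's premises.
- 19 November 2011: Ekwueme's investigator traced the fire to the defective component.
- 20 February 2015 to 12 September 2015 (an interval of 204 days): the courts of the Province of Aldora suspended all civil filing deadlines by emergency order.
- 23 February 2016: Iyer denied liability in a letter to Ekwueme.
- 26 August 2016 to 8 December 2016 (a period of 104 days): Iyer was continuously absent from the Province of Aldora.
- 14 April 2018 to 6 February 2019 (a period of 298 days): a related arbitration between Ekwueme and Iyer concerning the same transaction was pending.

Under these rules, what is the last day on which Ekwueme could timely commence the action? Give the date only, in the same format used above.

Under the discovery rule, the claim accrued on 19 November 2011, when Ekwueme discovered the injury — not on the 1 June 2010 date of the underlying act.
The untolled deadline — 6 years after 19 November 2011 — is 19 November 2017.
The period was tolled for 204 days by the emergency suspension of filing deadlines (20 February 2015 to 12 September 2015), pushing the deadline to 11 June 2018.
The period was tolled for 298 days by the pending related arbitration (14 April 2018 to 6 February 2019), pushing the deadline to 5 April 2019.
The defendant's absence from the jurisdiction from 26 August 2016 to 8 December 2016 does not toll the period, because no stated rule makes the defendant's absence a tolling event.
None of the other events listed affects the running of the period under the stated rules.

5 April 2019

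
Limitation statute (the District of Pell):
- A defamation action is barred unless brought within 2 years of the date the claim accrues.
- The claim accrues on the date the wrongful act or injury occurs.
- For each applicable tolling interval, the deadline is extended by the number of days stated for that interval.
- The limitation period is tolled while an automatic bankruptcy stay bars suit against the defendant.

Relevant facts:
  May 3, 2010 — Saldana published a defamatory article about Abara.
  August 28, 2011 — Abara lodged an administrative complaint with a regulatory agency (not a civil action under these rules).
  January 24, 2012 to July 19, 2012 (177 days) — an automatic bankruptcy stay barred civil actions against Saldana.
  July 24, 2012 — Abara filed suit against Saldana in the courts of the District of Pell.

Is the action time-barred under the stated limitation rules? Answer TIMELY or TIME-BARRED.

The limitation period began to run on May 3, 2010.
Adding the 2 years base period to May 3, 2010 gives a deadline of May 3, 2012, before any tolling.
The automatic bankruptcy stay from January 24, 2012 to July 19, 2012 tolled the period for 177 days, extending the deadline to October 27, 2012.
Nothing else in the chronology tolls or restarts the period.
Abara filed on July 24, 2012, before the October 27, 2012 deadline, so the action is timely.

TIMELY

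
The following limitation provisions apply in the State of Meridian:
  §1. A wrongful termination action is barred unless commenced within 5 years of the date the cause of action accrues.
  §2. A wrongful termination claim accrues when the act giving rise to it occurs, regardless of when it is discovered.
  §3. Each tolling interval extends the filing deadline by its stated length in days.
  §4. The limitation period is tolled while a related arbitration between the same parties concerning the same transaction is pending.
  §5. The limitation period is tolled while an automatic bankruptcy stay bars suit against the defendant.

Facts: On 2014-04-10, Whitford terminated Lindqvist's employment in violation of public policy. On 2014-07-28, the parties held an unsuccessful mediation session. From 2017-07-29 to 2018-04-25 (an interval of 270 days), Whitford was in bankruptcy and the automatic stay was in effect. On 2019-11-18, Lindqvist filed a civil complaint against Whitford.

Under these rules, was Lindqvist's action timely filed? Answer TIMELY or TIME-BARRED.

TIMELY

The cause of action accrued on 2014-04-10, the date of the act.
The untolled deadline — 5 years after 2014-04-10 — is 2019-04-10.
The automatic bankruptcy stay from 2017-07-29 to 2018-04-25 tolled the period for 270 days, extending the deadline to 2020-01-05.
The other events in the timeline have no effect on the limitation period under the stated rules.
Lindqvist filed on 2019-11-18, before the 2020-01-05 deadline, so the action is timely.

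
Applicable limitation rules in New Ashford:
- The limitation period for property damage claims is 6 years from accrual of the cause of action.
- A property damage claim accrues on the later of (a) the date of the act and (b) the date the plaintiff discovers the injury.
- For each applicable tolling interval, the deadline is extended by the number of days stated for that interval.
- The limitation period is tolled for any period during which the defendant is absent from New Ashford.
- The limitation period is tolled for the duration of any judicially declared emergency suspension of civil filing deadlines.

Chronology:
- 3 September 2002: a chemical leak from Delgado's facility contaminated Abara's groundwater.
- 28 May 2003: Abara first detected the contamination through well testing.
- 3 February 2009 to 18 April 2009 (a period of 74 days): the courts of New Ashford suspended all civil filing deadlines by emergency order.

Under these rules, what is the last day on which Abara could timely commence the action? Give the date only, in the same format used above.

Because discovery on 28 May 2003 post-dates the 3 September 2002 act, accrual under the later-of rule falls on 28 May 2003.
Adding the 6 years base period to 28 May 2003 gives a deadline of 28 May 2009, before any tolling.
The emergency suspension of filing deadlines from 3 February 2009 to 18 April 2009 tolled the period for 74 days, extending the deadline to 10 August 2009.

10 August 2009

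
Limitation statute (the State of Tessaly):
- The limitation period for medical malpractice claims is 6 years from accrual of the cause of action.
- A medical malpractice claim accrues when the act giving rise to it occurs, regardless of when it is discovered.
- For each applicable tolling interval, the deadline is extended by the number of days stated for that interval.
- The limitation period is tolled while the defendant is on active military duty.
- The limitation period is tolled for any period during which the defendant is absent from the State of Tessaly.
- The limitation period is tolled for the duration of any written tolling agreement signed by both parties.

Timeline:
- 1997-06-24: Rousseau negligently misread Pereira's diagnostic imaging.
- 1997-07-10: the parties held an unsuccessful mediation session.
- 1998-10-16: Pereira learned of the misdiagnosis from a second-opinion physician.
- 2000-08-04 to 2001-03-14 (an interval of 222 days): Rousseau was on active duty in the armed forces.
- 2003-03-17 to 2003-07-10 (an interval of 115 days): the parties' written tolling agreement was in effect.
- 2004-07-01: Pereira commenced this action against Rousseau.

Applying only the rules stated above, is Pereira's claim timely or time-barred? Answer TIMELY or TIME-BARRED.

Accrual is governed by the date of the act, so the period began to run on 1997-06-24; the later discovery on 1998-10-16 is irrelevant under the stated rule.
The untolled deadline — 6 years after 1997-06-24 — is 2003-06-24.
Because the defendant's active military service ran from 2000-08-04 to 2001-03-14, the deadline is extended by 222 days to 2004-02-01.
Because the written tolling agreement ran from 2003-03-17 to 2003-07-10, the deadline is extended by 115 days to 2004-05-26.
Nothing else in the chronology tolls or restarts the period.
Pereira filed on 2004-07-01, after the 2004-05-26 deadline, so the action is time-barred.

TIME-BARRED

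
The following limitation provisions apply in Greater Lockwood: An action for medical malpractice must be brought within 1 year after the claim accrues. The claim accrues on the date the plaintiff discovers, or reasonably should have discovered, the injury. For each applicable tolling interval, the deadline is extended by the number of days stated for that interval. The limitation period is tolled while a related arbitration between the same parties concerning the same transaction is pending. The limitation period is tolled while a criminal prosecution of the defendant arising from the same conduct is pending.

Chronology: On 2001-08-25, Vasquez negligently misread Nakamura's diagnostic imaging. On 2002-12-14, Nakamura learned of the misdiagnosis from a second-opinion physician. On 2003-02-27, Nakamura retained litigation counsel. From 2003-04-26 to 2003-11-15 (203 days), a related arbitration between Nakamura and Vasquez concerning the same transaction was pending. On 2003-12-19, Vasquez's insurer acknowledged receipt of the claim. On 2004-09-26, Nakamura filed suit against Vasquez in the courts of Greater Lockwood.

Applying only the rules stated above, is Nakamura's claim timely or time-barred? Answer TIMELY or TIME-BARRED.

TIME-BARRED

The claim did not accrue until Nakamura discovered the injury on 2002-12-14; the 2001-08-25 act date does not start the clock under the stated rule.
Adding the 1 year base period to 2002-12-14 gives a deadline of 2003-12-14, before any tolling.
The period was tolled for 203 days by the pending related arbitration (2003-04-26 to 2003-11-15), pushing the deadline to 2004-07-04.
None of the other events listed affects the running of the period under the stated rules.
Filing on 2004-09-26 missed the 2004-07-04 deadline — the action is time-barred.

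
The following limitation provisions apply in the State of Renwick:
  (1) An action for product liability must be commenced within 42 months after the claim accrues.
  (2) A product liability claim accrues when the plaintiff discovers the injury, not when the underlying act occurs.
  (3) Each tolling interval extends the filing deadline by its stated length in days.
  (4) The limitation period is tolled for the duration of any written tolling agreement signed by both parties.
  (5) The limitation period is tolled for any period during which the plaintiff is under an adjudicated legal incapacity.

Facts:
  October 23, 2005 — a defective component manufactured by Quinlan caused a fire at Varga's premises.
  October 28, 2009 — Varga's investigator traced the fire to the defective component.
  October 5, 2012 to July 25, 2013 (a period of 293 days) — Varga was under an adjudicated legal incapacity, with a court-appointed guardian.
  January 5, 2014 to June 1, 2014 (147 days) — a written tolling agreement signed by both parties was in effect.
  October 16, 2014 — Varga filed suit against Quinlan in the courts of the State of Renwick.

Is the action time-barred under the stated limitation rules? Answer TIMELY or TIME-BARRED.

Accrual is tied to discovery, so the period began on October 28, 2009 rather than on October 23, 2005 when the act occurred.
42 months from October 28, 2009 is April 28, 2013.
The period was tolled for 293 days by the plaintiff's legal incapacity (October 5, 2012 to July 25, 2013), pushing the deadline to February 15, 2014.
The written tolling agreement from January 5, 2014 to June 1, 2014 tolled the period for 147 days, extending the deadline to July 12, 2014.
The October 16, 2014 filing falls after the July 12, 2014 deadline; the claim is time-barred.

TIME-BARRED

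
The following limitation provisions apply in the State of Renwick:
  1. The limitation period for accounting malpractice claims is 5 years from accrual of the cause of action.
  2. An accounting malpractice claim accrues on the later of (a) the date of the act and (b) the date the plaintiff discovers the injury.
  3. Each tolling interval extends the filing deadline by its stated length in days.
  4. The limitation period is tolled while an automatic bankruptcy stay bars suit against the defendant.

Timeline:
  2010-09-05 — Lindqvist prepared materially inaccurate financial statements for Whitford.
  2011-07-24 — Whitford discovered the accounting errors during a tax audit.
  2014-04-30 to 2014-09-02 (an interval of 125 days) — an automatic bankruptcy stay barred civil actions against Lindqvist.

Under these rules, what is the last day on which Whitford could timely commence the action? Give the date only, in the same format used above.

Taking the later of the act (2010-09-05) and discovery (2011-07-24), the claim accrued on 2011-07-24.
5 years from 2011-07-24 is 2016-07-24.
The period was tolled for 125 days by the automatic bankruptcy stay (2014-04-30 to 2014-09-02), pushing the deadline to 2016-11-26.

2016-11-26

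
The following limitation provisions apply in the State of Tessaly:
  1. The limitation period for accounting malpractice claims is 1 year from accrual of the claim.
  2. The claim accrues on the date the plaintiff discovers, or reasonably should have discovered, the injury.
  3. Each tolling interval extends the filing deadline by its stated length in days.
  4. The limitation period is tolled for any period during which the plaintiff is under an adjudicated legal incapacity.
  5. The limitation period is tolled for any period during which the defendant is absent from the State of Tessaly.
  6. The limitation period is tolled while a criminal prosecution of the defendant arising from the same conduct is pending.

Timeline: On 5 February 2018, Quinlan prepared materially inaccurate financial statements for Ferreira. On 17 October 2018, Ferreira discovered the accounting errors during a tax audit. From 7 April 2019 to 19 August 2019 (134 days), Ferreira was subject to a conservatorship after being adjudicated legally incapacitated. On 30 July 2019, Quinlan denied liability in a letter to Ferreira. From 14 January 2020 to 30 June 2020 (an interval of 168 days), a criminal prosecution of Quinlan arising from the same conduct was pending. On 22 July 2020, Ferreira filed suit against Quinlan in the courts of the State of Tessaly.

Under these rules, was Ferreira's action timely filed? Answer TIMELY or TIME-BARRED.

Accrual is tied to discovery, so the period began on 17 October 2018 rather than on 5 February 2018 when the act occurred.
1 year from 17 October 2018 is 17 October 2019.
The plaintiff's legal incapacity from 7 April 2019 to 19 August 2019 tolled the period for 134 days, extending the deadline to 28 February 2020.
The pending criminal prosecution from 14 January 2020 to 30 June 2020 tolled the period for 168 days, extending the deadline to 14 August 2020.
The other events in the timeline have no effect on the limitation period under the stated rules.
Filing on 22 July 2020 beat the 14 August 2020 deadline — the action is timely.

TIMELY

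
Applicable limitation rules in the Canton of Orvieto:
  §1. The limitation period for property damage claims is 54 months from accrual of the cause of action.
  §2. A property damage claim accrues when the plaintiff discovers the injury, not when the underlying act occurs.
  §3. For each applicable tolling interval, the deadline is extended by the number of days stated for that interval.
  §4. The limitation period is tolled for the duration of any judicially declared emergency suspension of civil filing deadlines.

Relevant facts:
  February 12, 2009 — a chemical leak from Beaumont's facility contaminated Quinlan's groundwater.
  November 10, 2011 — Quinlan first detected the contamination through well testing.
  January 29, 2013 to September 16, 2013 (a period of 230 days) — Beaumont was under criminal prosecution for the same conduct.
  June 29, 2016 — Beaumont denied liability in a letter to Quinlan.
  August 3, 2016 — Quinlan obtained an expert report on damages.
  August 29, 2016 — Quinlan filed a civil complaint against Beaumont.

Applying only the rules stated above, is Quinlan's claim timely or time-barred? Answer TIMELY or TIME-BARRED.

TIME-BARRED

Under the discovery rule, the claim accrued on November 10, 2011, when Quinlan discovered the injury — not on the February 12, 2009 date of the underlying act.
Adding the 54 months base period to November 10, 2011 gives a deadline of May 10, 2016, before any tolling.
Although a criminal prosecution ran from January 29, 2013 to September 16, 2013, the stated rules do not make that a tolling event, so it is disregarded.
The other events in the timeline have no effect on the limitation period under the stated rules.
Quinlan filed on August 29, 2016, after the May 10, 2016 deadline, so the action is time-barred.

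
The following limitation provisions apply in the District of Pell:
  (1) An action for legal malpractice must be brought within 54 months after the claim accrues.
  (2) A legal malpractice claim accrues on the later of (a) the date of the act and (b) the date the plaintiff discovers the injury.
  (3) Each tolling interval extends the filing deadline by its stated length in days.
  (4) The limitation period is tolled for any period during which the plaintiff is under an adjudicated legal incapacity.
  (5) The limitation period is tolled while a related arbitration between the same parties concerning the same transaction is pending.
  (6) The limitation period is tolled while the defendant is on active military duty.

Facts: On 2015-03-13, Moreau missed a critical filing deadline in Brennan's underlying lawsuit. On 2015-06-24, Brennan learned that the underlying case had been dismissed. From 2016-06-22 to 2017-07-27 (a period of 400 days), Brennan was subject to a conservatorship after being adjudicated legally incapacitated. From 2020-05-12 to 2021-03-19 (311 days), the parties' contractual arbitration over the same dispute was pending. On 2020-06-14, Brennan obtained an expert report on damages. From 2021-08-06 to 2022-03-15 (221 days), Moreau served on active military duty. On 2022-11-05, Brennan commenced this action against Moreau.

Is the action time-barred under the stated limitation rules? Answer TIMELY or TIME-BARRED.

TIME-BARRED

The claim accrued on 2015-06-24 — the later of the 2015-03-13 act and the 2015-06-24 discovery.
The untolled deadline — 54 months after 2015-06-24 — is 2019-12-24.
The period was tolled for 400 days by the plaintiff's legal incapacity (2016-06-22 to 2017-07-27), pushing the deadline to 2021-01-27.
The pending related arbitration from 2020-05-12 to 2021-03-19 tolled the period for 311 days, extending the deadline to 2021-12-04.
The period was tolled for 221 days by the defendant's active military service (2021-08-06 to 2022-03-15), pushing the deadline to 2022-07-13.
The other events in the timeline have no effect on the limitation period under the stated rules.
The 2022-11-05 filing falls after the 2022-07-13 deadline; the claim is time-barred.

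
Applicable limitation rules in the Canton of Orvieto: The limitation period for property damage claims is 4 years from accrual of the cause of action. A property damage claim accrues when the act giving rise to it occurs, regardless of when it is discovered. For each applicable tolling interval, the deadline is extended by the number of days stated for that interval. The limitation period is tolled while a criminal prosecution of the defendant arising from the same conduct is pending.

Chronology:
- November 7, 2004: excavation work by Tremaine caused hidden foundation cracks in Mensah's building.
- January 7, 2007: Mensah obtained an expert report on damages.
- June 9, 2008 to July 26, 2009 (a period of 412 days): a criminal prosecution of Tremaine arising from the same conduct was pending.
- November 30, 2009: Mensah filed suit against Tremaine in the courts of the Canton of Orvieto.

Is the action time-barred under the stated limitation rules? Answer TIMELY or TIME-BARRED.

TIMELY

The cause of action accrued on November 7, 2004, the date of the act.
4 years from November 7, 2004 is November 7, 2008.
The pending criminal prosecution from June 9, 2008 to July 26, 2009 tolled the period for 412 days, extending the deadline to December 24, 2009.
None of the other events listed affects the running of the period under the stated rules.
The November 30, 2009 filing precedes the December 24, 2009 deadline; the claim is timely.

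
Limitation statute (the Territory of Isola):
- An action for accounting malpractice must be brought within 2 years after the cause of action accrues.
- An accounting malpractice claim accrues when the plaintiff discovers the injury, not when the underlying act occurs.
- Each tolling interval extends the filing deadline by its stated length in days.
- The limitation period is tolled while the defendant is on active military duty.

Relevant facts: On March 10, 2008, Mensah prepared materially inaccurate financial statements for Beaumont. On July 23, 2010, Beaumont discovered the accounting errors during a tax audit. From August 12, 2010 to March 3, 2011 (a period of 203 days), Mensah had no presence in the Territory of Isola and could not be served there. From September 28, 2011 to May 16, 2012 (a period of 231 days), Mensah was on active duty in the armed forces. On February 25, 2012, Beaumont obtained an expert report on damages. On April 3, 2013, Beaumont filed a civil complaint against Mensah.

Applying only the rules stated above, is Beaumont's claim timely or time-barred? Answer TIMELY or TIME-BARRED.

TIME-BARRED

The claim did not accrue until Beaumont discovered the injury on July 23, 2010; the March 10, 2008 act date does not start the clock under the stated rule.
Adding the 2 years base period to July 23, 2010 gives a deadline of July 23, 2012, before any tolling.
The period was tolled for 231 days by the defendant's active military service (September 28, 2011 to May 16, 2012), pushing the deadline to March 11, 2013.
Although the defendant's absence ran from August 12, 2010 to March 3, 2011, the stated rules do not make that a tolling event, so it is disregarded.
Nothing else in the chronology tolls or restarts the period.
Filing on April 3, 2013 missed the March 11, 2013 deadline — the action is time-barred.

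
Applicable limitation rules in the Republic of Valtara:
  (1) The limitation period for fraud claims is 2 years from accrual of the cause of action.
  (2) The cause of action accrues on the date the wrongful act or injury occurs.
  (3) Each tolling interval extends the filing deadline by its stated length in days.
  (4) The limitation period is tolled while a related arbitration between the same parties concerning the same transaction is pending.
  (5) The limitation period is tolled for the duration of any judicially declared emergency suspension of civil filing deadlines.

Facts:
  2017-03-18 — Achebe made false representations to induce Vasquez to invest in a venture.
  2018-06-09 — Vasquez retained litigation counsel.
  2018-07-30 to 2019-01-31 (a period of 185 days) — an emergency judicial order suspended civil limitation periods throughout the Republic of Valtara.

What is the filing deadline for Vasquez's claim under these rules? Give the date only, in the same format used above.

The limitation period began to run on 2017-03-18.
The untolled deadline — 2 years after 2017-03-18 — is 2019-03-18.
The period was tolled for 185 days by the emergency suspension of filing deadlines (2018-07-30 to 2019-01-31), pushing the deadline to 2019-09-19.
The other events in the timeline have no effect on the limitation period under the stated rules.

2019-09-19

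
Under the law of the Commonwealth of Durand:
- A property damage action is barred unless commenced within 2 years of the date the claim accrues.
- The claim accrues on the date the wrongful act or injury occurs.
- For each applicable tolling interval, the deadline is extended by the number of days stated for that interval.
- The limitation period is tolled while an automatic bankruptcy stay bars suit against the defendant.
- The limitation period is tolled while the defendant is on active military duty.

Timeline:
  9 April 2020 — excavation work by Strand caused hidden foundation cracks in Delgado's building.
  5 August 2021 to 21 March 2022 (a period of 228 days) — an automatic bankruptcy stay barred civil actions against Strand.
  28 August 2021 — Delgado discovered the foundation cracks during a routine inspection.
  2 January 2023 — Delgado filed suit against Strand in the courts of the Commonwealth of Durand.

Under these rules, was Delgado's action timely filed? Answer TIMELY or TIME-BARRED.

TIME-BARRED

Because the rule ties accrual to occurrence, the claim accrued on 9 April 2020, not on the 28 August 2021 discovery date.
Adding the 2 years base period to 9 April 2020 gives a deadline of 9 April 2022, before any tolling.
Because the automatic bankruptcy stay ran from 5 August 2021 to 21 March 2022, the deadline is extended by 228 days to 23 November 2022.
Filing on 2 January 2023 missed the 23 November 2022 deadline — the action is time-barred.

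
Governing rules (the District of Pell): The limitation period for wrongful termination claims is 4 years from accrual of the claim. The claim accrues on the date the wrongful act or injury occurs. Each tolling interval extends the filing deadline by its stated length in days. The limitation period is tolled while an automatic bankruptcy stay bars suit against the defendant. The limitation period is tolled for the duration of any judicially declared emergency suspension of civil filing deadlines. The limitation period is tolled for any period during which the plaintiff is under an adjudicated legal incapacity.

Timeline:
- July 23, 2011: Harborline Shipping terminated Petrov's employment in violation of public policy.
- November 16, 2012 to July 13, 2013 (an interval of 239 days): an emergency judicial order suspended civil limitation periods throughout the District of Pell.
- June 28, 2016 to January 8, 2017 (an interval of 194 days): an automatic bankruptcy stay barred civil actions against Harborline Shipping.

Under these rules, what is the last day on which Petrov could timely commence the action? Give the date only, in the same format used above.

The claim accrued on July 23, 2011, when the wrongful act occurred.
Adding the 4 years base period to July 23, 2011 gives a deadline of July 23, 2015, before any tolling.
The emergency suspension of filing deadlines from November 16, 2012 to July 13, 2013 tolled the period for 239 days, extending the deadline to March 18, 2016.
The automatic bankruptcy stay from June 28, 2016 to January 8, 2017 began after the period had already run on March 18, 2016, so it has no tolling effect.

March 18, 2016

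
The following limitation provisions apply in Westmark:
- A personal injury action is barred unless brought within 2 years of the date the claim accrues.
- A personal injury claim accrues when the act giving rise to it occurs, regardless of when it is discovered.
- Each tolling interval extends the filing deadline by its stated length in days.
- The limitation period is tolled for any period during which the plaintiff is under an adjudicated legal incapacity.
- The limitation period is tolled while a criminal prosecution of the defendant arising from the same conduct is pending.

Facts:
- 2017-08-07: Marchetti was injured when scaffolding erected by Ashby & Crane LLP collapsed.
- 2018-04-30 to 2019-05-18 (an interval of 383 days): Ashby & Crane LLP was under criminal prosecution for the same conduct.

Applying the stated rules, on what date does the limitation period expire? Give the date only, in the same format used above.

The limitation period began to run on 2017-08-07.
2 years from 2017-08-07 is 2019-08-07.
Because the pending criminal prosecution ran from 2018-04-30 to 2019-05-18, the deadline is extended by 383 days to 2020-08-24.

2020-08-24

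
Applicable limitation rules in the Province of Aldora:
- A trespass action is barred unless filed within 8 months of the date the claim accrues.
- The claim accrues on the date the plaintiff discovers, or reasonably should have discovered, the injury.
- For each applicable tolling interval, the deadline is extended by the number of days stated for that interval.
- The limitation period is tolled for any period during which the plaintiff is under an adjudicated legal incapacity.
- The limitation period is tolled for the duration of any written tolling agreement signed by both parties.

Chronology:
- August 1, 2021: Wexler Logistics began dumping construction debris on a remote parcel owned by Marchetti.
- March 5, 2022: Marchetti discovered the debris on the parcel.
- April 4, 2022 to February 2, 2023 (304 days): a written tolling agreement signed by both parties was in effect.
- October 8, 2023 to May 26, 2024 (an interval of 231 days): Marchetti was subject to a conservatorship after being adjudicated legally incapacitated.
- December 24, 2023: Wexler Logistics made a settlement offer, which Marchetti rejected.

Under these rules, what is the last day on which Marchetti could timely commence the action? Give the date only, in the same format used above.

September 5, 2023

Under the discovery rule, the claim accrued on March 5, 2022, when Marchetti discovered the injury — not on the August 1, 2021 date of the underlying act.
The untolled deadline — 8 months after March 5, 2022 — is November 5, 2022.
The written tolling agreement from April 4, 2022 to February 2, 2023 tolled the period for 304 days, extending the deadline to September 5, 2023.
The plaintiff's legal incapacity from October 8, 2023 to May 26, 2024 began after the period had already run on September 5, 2023, so it has no tolling effect.
None of the other events listed affects the running of the period under the stated rules.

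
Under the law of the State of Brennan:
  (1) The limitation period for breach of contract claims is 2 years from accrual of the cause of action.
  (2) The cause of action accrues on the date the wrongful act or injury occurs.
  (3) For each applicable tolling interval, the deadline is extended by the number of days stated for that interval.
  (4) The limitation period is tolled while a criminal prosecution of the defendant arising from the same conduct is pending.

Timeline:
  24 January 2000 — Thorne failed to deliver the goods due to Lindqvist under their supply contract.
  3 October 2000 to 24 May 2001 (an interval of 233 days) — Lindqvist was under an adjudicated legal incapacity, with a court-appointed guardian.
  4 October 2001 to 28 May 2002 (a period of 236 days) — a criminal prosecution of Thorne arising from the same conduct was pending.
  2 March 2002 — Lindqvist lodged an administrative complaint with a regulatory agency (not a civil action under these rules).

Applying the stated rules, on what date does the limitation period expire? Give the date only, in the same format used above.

17 September 2002

The limitation period began to run on 24 January 2000.
The untolled deadline — 2 years after 24 January 2000 — is 24 January 2002.
Because the pending criminal prosecution ran from 4 October 2001 to 28 May 2002, the deadline is extended by 236 days to 17 September 2002.
The plaintiff's legal incapacity from 3 October 2000 to 24 May 2001 does not toll the period, because no stated rule makes the plaintiff's incapacity a tolling event.
None of the other events listed affects the running of the period under the stated rules.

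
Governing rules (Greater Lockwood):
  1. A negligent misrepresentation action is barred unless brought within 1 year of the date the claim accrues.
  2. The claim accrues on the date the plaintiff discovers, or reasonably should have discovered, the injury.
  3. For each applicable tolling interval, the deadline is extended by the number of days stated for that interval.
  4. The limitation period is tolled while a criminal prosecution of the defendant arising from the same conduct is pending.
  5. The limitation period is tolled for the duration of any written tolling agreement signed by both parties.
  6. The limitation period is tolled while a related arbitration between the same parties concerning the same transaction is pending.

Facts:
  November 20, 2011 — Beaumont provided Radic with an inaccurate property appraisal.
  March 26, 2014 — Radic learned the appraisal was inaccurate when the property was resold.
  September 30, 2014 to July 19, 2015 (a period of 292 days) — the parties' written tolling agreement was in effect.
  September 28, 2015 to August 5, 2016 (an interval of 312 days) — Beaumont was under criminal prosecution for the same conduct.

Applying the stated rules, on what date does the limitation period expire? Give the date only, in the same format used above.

November 19, 2016

Accrual is tied to discovery, so the period began on March 26, 2014 rather than on November 20, 2011 when the act occurred.
The untolled deadline — 1 year after March 26, 2014 — is March 26, 2015.
Because the written tolling agreement ran from September 30, 2014 to July 19, 2015, the deadline is extended by 292 days to January 12, 2016.
The period was tolled for 312 days by the pending criminal prosecution (September 28, 2015 to August 5, 2016), pushing the deadline to November 19, 2016.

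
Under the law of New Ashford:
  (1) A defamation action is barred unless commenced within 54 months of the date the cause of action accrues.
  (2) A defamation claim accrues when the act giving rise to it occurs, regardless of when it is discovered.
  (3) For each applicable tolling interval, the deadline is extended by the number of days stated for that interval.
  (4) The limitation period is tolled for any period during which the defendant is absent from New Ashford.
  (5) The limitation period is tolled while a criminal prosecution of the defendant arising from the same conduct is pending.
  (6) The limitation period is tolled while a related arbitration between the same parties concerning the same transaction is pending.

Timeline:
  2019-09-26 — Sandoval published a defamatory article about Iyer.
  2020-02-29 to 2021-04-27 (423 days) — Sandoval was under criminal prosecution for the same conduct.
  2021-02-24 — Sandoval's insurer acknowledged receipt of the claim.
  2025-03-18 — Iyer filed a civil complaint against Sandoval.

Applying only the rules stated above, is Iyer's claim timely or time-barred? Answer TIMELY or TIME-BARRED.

TIMELY

The cause of action accrued on 2019-09-26, the date of the act.
54 months from 2019-09-26 is 2024-03-26.
The pending criminal prosecution from 2020-02-29 to 2021-04-27 tolled the period for 423 days, extending the deadline to 2025-05-23.
None of the other events listed affects the running of the period under the stated rules.
Filing on 2025-03-18 beat the 2025-05-23 deadline — the action is timely.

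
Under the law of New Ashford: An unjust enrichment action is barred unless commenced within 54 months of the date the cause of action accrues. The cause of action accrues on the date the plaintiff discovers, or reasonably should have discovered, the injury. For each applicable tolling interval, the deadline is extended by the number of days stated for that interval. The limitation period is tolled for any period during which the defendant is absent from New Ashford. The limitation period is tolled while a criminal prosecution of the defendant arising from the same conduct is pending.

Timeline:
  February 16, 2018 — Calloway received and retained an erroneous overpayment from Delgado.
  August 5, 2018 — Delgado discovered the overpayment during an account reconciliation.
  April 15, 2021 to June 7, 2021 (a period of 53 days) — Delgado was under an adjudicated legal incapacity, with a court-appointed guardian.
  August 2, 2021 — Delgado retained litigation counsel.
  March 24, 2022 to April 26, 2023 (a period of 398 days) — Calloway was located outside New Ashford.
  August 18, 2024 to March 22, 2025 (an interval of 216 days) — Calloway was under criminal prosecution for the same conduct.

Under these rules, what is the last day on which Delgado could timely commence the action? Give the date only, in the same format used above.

March 9, 2024

The claim did not accrue until Delgado discovered the injury on August 5, 2018; the February 16, 2018 act date does not start the clock under the stated rule.
Adding the 54 months base period to August 5, 2018 gives a deadline of February 5, 2023, before any tolling.
The defendant's absence from the jurisdiction from March 24, 2022 to April 26, 2023 tolled the period for 398 days, extending the deadline to March 9, 2024.
The pending criminal prosecution starting August 18, 2024 came too late — the period had run on March 9, 2024 — and so does not extend the deadline.
No stated provision tolls the period for the plaintiff's incapacity, so the interval from April 15, 2021 to June 7, 2021 has no effect on the deadline.
None of the other events listed affects the running of the period under the stated rules.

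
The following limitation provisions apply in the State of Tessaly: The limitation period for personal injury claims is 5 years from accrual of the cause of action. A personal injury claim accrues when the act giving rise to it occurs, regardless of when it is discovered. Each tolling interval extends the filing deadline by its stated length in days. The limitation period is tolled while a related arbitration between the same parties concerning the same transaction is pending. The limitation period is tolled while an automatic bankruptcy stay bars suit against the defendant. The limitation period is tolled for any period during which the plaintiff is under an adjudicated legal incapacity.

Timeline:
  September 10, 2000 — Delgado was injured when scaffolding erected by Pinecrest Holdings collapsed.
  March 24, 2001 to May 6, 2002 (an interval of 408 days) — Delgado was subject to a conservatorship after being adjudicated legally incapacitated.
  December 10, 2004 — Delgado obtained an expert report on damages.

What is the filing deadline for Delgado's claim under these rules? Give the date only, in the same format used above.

The limitation period began to run on September 10, 2000.
The untolled deadline — 5 years after September 10, 2000 — is September 10, 2005.
The period was tolled for 408 days by the plaintiff's legal incapacity (March 24, 2001 to May 6, 2002), pushing the deadline to October 23, 2006.
The other events in the timeline have no effect on the limitation period under the stated rules.

October 23, 2006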